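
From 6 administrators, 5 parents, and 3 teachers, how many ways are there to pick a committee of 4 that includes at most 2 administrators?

Split by how many administrators are chosen (0 through 2).
Sum: C(6,0)·C(8,4) + C(6,1)·C(8,3) + C(6,2)·C(8,2) = 70 + 336 + 420 = 826.

826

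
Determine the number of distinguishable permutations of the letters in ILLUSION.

The 8 letters of ILLUSION have repeats: I appearing twice and L appearing twice.
The number of distinct arrangements is 8!/(2!·2!) = 40320/4 = 10080.

10080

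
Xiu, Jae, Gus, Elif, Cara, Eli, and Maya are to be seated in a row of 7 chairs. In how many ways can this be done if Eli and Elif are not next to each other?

Of the 7! = 5040 arrangements, those with Eli and Elif adjacent number 2 × 6! = 1440 (treat the pair as a block with 2 internal orders).
So 5040 − 1440 = 3600 arrangements keep them apart.

3600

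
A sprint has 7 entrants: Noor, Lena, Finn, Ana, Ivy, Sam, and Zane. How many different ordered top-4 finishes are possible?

This is an ordered selection of 4 from 7: P(7,4).
That gives 7 × 6 × 5 × 4 = 840.

840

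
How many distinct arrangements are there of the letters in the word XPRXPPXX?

XPRXPPXX has 8 letters with P appearing 3 times and X appearing 4 times.
So there are 8! / (4!·3!) = 280 distinguishable arrangements.

280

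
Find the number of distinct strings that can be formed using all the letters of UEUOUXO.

420

UEUOUXO has 7 letters with O appearing twice and U appearing 3 times.
Dividing 7! = 5040 by 3!·2! = 12 for the repeated letters gives 420.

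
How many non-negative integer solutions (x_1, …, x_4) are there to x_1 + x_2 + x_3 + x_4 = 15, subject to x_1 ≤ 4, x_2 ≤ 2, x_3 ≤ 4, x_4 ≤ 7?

10

Ignoring the caps, the number of non-negative solutions to x_1+…+x_4 = 15 is C(18,3) = 816.
Subtract solutions that violate a single cap (substitute x_i' = x_i − (cap_i+1)): x_1 ≥ 5 gives C(13,3) = 286; x_2 ≥ 3 gives C(15,3) = 455; x_3 ≥ 5 gives C(13,3) = 286; x_4 ≥ 8 gives C(10,3) = 120. Together 1147.
Add back pairs where two caps are both exceeded: 120 + 56 + 10 + 120 + 35 + 10 = 351.
Subtract triples: 10 + 0 + 0 + 0 = 10.
By inclusion–exclusion the count is 816 − 1147 + 351 − 10 = 10.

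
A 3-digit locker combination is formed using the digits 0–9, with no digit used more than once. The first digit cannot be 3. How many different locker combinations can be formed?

648

The first digit has 10−1 = 9 choices (anything except 3).
The remaining 2 digits are filled from the other 9 symbols without repetition: 9 × 8 = 72.
Total: 9 × 72 = 648.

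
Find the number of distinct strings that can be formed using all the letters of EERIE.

20

Letter multiplicities in EERIE: E×3, I×1, R×1.
Dividing 5! = 120 by 3! = 6 for the repeated letters gives 20.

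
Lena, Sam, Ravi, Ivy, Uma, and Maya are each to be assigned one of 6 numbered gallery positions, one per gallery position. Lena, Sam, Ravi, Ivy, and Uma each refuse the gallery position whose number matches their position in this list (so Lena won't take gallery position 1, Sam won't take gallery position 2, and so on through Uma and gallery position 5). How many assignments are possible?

309

Let Aᵢ (for 1 ≤ i ≤ 5) be the placements that put person i in their forbidden gallery position. Any j of these fix j positions, leaving (6−j)! ways to fill the rest, and there are C(5,j) ways to pick which j.
By inclusion–exclusion, the number of valid placements is Σ_{j=0}^{5} (−1)^j C(5,j)·(6−j)!.
Computing: 720 − 600 + 240 − 60 + 10 − 1 = 309.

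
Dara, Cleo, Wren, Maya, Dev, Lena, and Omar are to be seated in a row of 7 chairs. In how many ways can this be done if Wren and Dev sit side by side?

Place the 5 others and the Wren-Dev pair as 6 objects in a line; the pair has 2 internal arrangements.
That gives 2 × 6! = 2 × 720 = 1440.

1440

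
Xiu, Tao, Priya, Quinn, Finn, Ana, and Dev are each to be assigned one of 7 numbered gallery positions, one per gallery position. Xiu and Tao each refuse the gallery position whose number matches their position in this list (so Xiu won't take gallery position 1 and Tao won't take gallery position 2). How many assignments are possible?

3720

Let Aᵢ (for i ∈ {1, 2}) be the placements that put person i in their forbidden gallery position. Any j of these fix j positions, leaving (7−j)! ways to fill the rest, and there are C(2,j) ways to pick which j.
By inclusion–exclusion, the number of valid placements is Σ_{j=0}^{2} (−1)^j C(2,j)·(7−j)!.
Computing: 5040 − 1440 + 120 = 3720.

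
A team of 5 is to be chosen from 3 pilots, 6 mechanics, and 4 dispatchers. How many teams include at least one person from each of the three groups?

894

Total 5-person selections from all 13: C(13,5) = 1287.
Selections missing a whole group: no pilots → C(10,5) = 252; no mechanics → C(7,5) = 21; no dispatchers → C(9,5) = 126.
Add back selections omitting two groups (i.e. drawn from a single group): C(3,5) + C(6,5) + C(4,5) = 6.
By inclusion–exclusion: 1287 − 399 + 6 = 894.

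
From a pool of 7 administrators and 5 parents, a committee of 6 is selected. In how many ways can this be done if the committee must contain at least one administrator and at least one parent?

With no constraint there are C(12,6) = 924 possible selections.
Selections missing a whole group: no administrators → C(5,6) = 0; no parents → C(7,6) = 7.
Both groups omitted at once is impossible, so 924 − 7 = 917.

917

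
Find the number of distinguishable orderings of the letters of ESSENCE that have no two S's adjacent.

There are 7!/(3!·2!) = 420 arrangements of ESSENCE in total.
Arrangements with the S's together: treat SS as one letter, giving (6)!/(3!) = 120.
Subtracting, 420 − 120 = 300 arrangements keep the S's apart.

300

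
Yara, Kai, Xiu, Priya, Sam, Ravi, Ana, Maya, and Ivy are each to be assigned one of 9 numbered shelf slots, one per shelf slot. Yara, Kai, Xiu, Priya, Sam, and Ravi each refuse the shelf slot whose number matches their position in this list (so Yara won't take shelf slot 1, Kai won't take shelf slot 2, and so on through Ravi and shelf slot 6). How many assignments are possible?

Let Aᵢ (for 1 ≤ i ≤ 6) be the placements that put person i in their forbidden shelf slot. Any j of these fix j positions, leaving (9−j)! ways to fill the rest, and there are C(6,j) ways to pick which j.
By inclusion–exclusion, the number of valid placements is Σ_{j=0}^{6} (−1)^j C(6,j)·(9−j)!.
Computing: 362880 − 241920 + 75600 − 14400 + 1800 − 144 + 6 = 183822.

183822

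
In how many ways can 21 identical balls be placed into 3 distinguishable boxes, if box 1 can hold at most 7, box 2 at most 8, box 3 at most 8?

6

Ignoring the caps, the number of non-negative solutions to x_1+…+x_3 = 21 is C(23,2) = 253.
Subtract solutions that violate a single cap (substitute x_i' = x_i − (cap_i+1)): x_1 ≥ 8 gives C(15,2) = 105; x_2 ≥ 9 gives C(14,2) = 91; x_3 ≥ 9 gives C(14,2) = 91. Together 287.
Add back pairs where two caps are both exceeded: 15 + 15 + 10 = 40.
By inclusion–exclusion the count is 253 − 287 + 40 = 6.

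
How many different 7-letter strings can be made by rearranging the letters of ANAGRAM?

Letter multiplicities in ANAGRAM: A×3, G×1, M×1, N×1, R×1.
So there are 7! / (3!) = 840 distinguishable arrangements.

840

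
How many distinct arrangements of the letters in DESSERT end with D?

Fix D in the last position and arrange the remaining 6 letters.
Those 6 letters have E appearing twice and S appearing twice, giving (6)!/(2!·2!) = 180.

180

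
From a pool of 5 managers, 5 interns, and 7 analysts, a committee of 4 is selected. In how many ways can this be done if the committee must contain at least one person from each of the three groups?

Unrestricted: C(17,4) = 2380 ways to pick any 4 of the 17.
Selections missing a whole group: no managers → C(12,4) = 495; no interns → C(12,4) = 495; no analysts → C(10,4) = 210.
Add back selections omitting two groups (i.e. drawn from a single group): C(5,4) + C(5,4) + C(7,4) = 45.
By inclusion–exclusion: 2380 − 1200 + 45 = 1225.

1225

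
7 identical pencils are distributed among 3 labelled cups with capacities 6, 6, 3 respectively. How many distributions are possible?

Ignoring the caps, the number of non-negative solutions to x_1+…+x_3 = 7 is C(9,2) = 36.
Subtract solutions that violate a single cap (substitute x_i' = x_i − (cap_i+1)): x_1 ≥ 7 gives C(2,2) = 1; x_2 ≥ 7 gives C(2,2) = 1; x_3 ≥ 4 gives C(5,2) = 10. Together 12.
No two caps can be exceeded simultaneously, so the pair terms are all 0.
By inclusion–exclusion the count is 36 − 12 + 0 = 24.

24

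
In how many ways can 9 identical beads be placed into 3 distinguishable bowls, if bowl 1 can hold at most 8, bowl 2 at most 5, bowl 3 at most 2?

17

Without the upper bounds there are C(11,2) = 55 ways to split 9 among 3 bowls.
Subtract solutions that violate a single cap (substitute x_i' = x_i − (cap_i+1)): x_1 ≥ 9 gives C(2,2) = 1; x_2 ≥ 6 gives C(5,2) = 10; x_3 ≥ 3 gives C(8,2) = 28. Together 39.
Add back pairs where two caps are both exceeded: 0 + 0 + 1 = 1.
By inclusion–exclusion the count is 55 − 39 + 1 = 17.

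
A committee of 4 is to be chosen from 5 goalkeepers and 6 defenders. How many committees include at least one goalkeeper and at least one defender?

Total 4-person selections from all 11: C(11,4) = 330.
Selections missing a whole group: no goalkeepers → C(6,4) = 15; no defenders → C(5,4) = 5.
Both groups omitted at once is impossible, so 330 − 20 = 310.

310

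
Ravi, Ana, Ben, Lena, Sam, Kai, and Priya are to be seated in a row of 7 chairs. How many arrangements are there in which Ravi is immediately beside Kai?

Place the 5 others and the Ravi-Kai pair as 6 objects in a line; the pair has 2 internal arrangements.
That gives 2 × 6! = 2 × 720 = 1440.

1440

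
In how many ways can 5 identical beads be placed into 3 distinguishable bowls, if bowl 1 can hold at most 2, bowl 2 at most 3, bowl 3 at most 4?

By stars and bars, unrestricted non-negative solutions to x_1+…+x_3 = 5 number C(5+2,2) = 21.
Subtract solutions that violate a single cap (substitute x_i' = x_i − (cap_i+1)): x_1 ≥ 3 gives C(4,2) = 6; x_2 ≥ 4 gives C(3,2) = 3; x_3 ≥ 5 gives C(2,2) = 1. Together 10.
No two caps can be exceeded simultaneously, so the pair terms are all 0.
By inclusion–exclusion the count is 21 − 10 + 0 = 11.

11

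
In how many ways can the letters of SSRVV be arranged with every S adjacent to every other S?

Treat the 2 copies of S as a single block. The multiset to arrange is then {SS, R, V, V}, 4 items in all.
That gives (4)!/(2!) = 12 arrangements.

12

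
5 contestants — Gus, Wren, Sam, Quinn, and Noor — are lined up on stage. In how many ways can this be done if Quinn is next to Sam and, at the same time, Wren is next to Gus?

24

Treat {Quinn,Sam} as one block (2 orders) and {Wren,Gus} as another (2 orders).
That leaves 3 units to arrange: 2 × 2 × 3! = 4 × 6 = 24.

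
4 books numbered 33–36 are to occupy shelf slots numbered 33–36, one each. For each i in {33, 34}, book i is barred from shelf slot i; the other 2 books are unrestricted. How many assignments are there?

14

Let Aᵢ (for i ∈ {33, 34}) be the placements that put book i in its forbidden shelf slot. Any j of these fix j positions, leaving (4−j)! ways to fill the rest, and there are C(2,j) ways to pick which j.
By inclusion–exclusion, the number of valid placements is Σ_{j=0}^{2} (−1)^j C(2,j)·(4−j)!.
Computing: 24 − 12 + 2 = 14.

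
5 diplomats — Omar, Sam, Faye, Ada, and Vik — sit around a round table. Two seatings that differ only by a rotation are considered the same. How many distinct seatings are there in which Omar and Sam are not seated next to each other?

Without the restriction there are (4)! = 24 seatings.
Those with Omar next to Sam: fuse the pair into one unit and seat 4 units around a circle — 2·(3)! = 12.
Subtracting, 24 − 12 = 12.

12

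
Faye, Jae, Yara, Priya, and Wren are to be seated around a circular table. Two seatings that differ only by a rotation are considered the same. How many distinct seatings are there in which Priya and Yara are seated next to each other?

Treat {Priya, Yara} as one unit (2 internal orders) and seat the resulting 4 units around the table: (3)! circular arrangements.
So 2 × (3)! = 2 × 6 = 12.

12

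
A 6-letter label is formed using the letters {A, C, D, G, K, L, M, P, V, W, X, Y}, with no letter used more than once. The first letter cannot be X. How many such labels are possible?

The first letter has 12−1 = 11 choices (anything except X).
The remaining 5 letters are filled from the other 11 symbols without repetition: 11 × 10 × 9 × 8 × 7 = 55440.
Total: 11 × 55440 = 609840.

609840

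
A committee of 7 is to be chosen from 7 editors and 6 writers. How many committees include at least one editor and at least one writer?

1715

With no constraint there are C(13,7) = 1716 possible selections.
Subtract selections that omit an entire group: no editors → C(6,7) = 0; no writers → C(7,7) = 1.
Both groups omitted at once is impossible, so 1716 − 1 = 1715.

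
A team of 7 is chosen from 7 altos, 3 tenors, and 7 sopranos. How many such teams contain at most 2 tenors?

18447

Split by how many tenors are chosen (0 through 2).
Sum: C(3,0)·C(14,7) + C(3,1)·C(14,6) + C(3,2)·C(14,5) = 3432 + 9009 + 6006 = 18447.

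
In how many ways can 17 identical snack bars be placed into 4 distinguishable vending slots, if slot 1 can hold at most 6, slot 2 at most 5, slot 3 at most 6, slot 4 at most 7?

Without the upper bounds there are C(20,3) = 1140 ways to split 17 among 4 vending slots.
Subtract solutions that violate a single cap (substitute x_i' = x_i − (cap_i+1)): x_1 ≥ 7 gives C(13,3) = 286; x_2 ≥ 6 gives C(14,3) = 364; x_3 ≥ 7 gives C(13,3) = 286; x_4 ≥ 8 gives C(12,3) = 220. Together 1156.
Add back pairs where two caps are both exceeded: 35 + 20 + 10 + 35 + 20 + 10 = 130.
By inclusion–exclusion the count is 1140 − 1156 + 130 = 114.

114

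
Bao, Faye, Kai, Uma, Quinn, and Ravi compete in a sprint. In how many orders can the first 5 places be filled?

There are 6 choices for 1st place, 5 for 2nd, and so on down to 2 for position 5.
That gives 6 × 5 × 4 × 3 × 2 = 720.

720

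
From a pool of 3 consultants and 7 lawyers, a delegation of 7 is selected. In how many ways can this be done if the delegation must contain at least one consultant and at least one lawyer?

With no constraint there are C(10,7) = 120 possible selections.
Subtract selections that omit an entire group: no consultants → C(7,7) = 1; no lawyers → C(3,7) = 0.
Both groups omitted at once is impossible, so 120 − 1 = 119.

119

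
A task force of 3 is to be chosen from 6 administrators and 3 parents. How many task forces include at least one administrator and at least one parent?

63

With no constraint there are C(9,3) = 84 possible selections.
Subtract selections that omit an entire group: no administrators → C(3,3) = 1; no parents → C(6,3) = 20.
Both groups omitted at once is impossible, so 84 − 21 = 63.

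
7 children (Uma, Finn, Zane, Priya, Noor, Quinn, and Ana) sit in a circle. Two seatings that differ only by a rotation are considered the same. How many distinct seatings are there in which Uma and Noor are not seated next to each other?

All circular seatings of 7 people number (6)! = 720.
Seatings with Uma beside Noor: treat them as a block with 2 internal orders, giving 2 × (5)! = 240.
Subtracting, 720 − 240 = 480.

480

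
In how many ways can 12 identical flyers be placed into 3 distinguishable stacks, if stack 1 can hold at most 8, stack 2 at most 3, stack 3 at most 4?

Ignoring the caps, the number of non-negative solutions to x_1+…+x_3 = 12 is C(14,2) = 91.
Subtract solutions that violate a single cap (substitute x_i' = x_i − (cap_i+1)): x_1 ≥ 9 gives C(5,2) = 10; x_2 ≥ 4 gives C(10,2) = 45; x_3 ≥ 5 gives C(9,2) = 36. Together 91.
Add back pairs where two caps are both exceeded: 0 + 0 + 10 = 10.
By inclusion–exclusion the count is 91 − 91 + 10 = 10.

10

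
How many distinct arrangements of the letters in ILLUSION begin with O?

Fix O in the first position and arrange the remaining 7 letters.
Those 7 letters have I appearing twice and L appearing twice, giving (7)!/(2!·2!) = 1260.

1260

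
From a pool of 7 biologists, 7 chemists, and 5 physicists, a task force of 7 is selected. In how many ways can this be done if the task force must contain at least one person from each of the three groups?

Total 7-person selections from all 19: C(19,7) = 50388.
Selections missing a whole group: no biologists → C(12,7) = 792; no chemists → C(12,7) = 792; no physicists → C(14,7) = 3432.
Add back selections omitting two groups (i.e. drawn from a single group): C(7,7) + C(7,7) + C(5,7) = 2.
By inclusion–exclusion: 50388 − 5016 + 2 = 45374.

45374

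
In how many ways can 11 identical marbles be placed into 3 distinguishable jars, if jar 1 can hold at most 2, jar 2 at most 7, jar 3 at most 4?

By stars and bars, unrestricted non-negative solutions to x_1+…+x_3 = 11 number C(11+2,2) = 78.
Subtract solutions that violate a single cap (substitute x_i' = x_i − (cap_i+1)): x_1 ≥ 3 gives C(10,2) = 45; x_2 ≥ 8 gives C(5,2) = 10; x_3 ≥ 5 gives C(8,2) = 28. Together 83.
Add back pairs where two caps are both exceeded: 1 + 10 + 0 = 11.
By inclusion–exclusion the count is 78 − 83 + 11 = 6.

6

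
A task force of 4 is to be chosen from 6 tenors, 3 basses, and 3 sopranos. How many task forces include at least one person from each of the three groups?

243

Total 4-person selections from all 12: C(12,4) = 495.
Subtract selections that omit an entire group: no tenors → C(6,4) = 15; no basses → C(9,4) = 126; no sopranos → C(9,4) = 126.
Add back selections omitting two groups (i.e. drawn from a single group): C(6,4) + C(3,4) + C(3,4) = 15.
By inclusion–exclusion: 495 − 267 + 15 = 243.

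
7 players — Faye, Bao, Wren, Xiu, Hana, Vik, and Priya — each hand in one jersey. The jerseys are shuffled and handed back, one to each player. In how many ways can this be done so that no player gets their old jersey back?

1854

This is the derangement count D_7: permutations of 7 items with no fixed point.
By inclusion–exclusion this is Σ_{j=0}^{7} (−1)^j C(7,j)·(7−j)!.
Computing: 5040 − 5040 + 2520 − 840 + 210 − 42 + 7 − 1 = 1854.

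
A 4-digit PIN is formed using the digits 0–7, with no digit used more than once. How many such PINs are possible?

With no repetition, fill the 4 digits in order: 8 choices, then 7, down to 5.
That product is 8 × 7 × 6 × 5 = 1680.

1680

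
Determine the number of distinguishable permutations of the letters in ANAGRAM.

Letter multiplicities in ANAGRAM: A×3, G×1, M×1, N×1, R×1.
Dividing 7! = 5040 by 3! = 6 for the repeated letters gives 840.

840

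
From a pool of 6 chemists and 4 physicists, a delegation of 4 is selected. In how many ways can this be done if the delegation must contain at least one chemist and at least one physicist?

194

With no constraint there are C(10,4) = 210 possible selections.
Subtract selections that omit an entire group: no chemists → C(4,4) = 1; no physicists → C(6,4) = 15.
Both groups omitted at once is impossible, so 210 − 16 = 194.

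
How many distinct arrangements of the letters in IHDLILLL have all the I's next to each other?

Treat the 2 copies of I as a single block. The multiset to arrange is then {II, D, H, L, L, L, L}, 7 items in all.
That gives (7)!/(4!) = 210 arrangements.

210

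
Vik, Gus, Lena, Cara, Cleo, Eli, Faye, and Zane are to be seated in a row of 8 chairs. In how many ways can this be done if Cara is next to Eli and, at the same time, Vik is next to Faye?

Treat {Cara,Eli} as one block (2 orders) and {Vik,Faye} as another (2 orders).
That leaves 6 units to arrange: 2 × 2 × 6! = 4 × 720 = 2880.

2880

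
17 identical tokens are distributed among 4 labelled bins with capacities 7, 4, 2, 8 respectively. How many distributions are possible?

Ignoring the caps, the number of non-negative solutions to x_1+…+x_4 = 17 is C(20,3) = 1140.
Subtract solutions that violate a single cap (substitute x_i' = x_i − (cap_i+1)): x_1 ≥ 8 gives C(12,3) = 220; x_2 ≥ 5 gives C(15,3) = 455; x_3 ≥ 3 gives C(17,3) = 680; x_4 ≥ 9 gives C(11,3) = 165. Together 1520.
Add back pairs where two caps are both exceeded: 35 + 84 + 1 + 220 + 20 + 56 = 416.
Subtract triples: 4 + 0 + 0 + 1 = 5.
By inclusion–exclusion the count is 1140 − 1520 + 416 − 5 = 31.

31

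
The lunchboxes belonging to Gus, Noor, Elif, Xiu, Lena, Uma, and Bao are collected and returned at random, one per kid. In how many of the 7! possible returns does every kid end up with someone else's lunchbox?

1854

Let Aᵢ be the assignments in which kid i gets their own lunchbox. We want the size of the complement of A₁∪…∪A_7.
By inclusion–exclusion this is Σ_{j=0}^{7} (−1)^j C(7,j)·(7−j)!.
Computing: 5040 − 5040 + 2520 − 840 + 210 − 42 + 7 − 1 = 1854.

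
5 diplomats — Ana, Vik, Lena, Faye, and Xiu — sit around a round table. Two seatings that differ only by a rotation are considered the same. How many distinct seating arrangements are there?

Seat Ana anywhere (absorbing the rotational symmetry), then permute the other 4: (4)! = 24.

24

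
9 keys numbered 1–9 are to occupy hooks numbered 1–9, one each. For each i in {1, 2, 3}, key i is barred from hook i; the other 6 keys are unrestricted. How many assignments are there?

Let Aᵢ (for i ∈ {1, 2, 3}) be the placements that put key i in its forbidden hook. Any j of these fix j positions, leaving (9−j)! ways to fill the rest, and there are C(3,j) ways to pick which j.
By inclusion–exclusion, the number of valid placements is Σ_{j=0}^{3} (−1)^j C(3,j)·(9−j)!.
Computing: 362880 − 120960 + 15120 − 720 = 256320.

256320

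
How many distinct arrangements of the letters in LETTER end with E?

With the last slot taken by E, it remains to arrange the other 5 letters (LTTER).
Those 5 letters have T appearing twice, giving (5)!/(2!) = 60.

60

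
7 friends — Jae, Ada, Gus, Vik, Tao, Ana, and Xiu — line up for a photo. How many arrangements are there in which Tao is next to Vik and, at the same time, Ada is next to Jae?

Treat {Tao,Vik} as one block (2 orders) and {Ada,Jae} as another (2 orders).
That leaves 5 units to arrange: 2 × 2 × 5! = 4 × 120 = 480.

480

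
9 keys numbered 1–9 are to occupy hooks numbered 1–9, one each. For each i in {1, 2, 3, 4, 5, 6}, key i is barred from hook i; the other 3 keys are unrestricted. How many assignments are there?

183822

Let Aᵢ (for 1 ≤ i ≤ 6) be the placements that put key i in its forbidden hook. Any j of these fix j positions, leaving (9−j)! ways to fill the rest, and there are C(6,j) ways to pick which j.
By inclusion–exclusion, the number of valid placements is Σ_{j=0}^{6} (−1)^j C(6,j)·(9−j)!.
Computing: 362880 − 241920 + 75600 − 14400 + 1800 − 144 + 6 = 183822.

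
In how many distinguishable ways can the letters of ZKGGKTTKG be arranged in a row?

Letter multiplicities in ZKGGKTTKG: G×3, K×3, T×2, Z×1.
So there are 9! / (3!·3!·2!) = 5040 distinguishable arrangements.

5040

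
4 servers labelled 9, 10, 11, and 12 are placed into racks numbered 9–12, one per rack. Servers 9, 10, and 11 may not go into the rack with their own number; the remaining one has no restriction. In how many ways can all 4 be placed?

Let Aᵢ (for i ∈ {9, 10, 11}) be the placements that put server i in its forbidden rack. Any j of these fix j positions, leaving (4−j)! ways to fill the rest, and there are C(3,j) ways to pick which j.
By inclusion–exclusion, the number of valid placements is Σ_{j=0}^{3} (−1)^j C(3,j)·(4−j)!.
Computing: 24 − 18 + 6 − 1 = 11.

11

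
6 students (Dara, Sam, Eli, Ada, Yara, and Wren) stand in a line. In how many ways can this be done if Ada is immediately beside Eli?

Treat {Ada, Eli} as a single unit. There are 5 units to order, and the pair itself can be ordered 2 ways.
That gives 2 × 5! = 2 × 120 = 240.

240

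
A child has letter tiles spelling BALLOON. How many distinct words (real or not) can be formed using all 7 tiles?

The 7 letters of BALLOON have repeats: L appearing twice and O appearing twice.
Dividing 7! = 5040 by 2!·2! = 4 for the repeated letters gives 1260.

1260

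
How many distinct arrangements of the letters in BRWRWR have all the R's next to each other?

Treat the 3 copies of R as a single block. The multiset to arrange is then {RRR, B, W, W}, 4 items in all.
That gives (4)!/(2!) = 12 arrangements.

12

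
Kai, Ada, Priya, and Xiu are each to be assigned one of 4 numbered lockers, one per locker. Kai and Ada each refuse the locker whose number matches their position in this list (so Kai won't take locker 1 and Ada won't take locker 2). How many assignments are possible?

Let Aᵢ (for i ∈ {1, 2}) be the placements that put person i in their forbidden locker. Any j of these fix j positions, leaving (4−j)! ways to fill the rest, and there are C(2,j) ways to pick which j.
By inclusion–exclusion, the number of valid placements is Σ_{j=0}^{2} (−1)^j C(2,j)·(4−j)!.
Computing: 24 − 12 + 2 = 14.

14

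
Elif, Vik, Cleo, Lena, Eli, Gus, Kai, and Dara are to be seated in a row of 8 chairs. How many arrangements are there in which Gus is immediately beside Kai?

Glue Gus and Kai into one block (2 internal orders), leaving 7 units to arrange in a row.
So the count is 2·(7)! = 10080.

10080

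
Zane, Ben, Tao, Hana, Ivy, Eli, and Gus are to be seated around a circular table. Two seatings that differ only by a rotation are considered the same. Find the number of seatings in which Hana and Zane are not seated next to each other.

Without the restriction there are (6)! = 720 seatings.
Those with Hana next to Zane: fuse the pair into one unit and seat 6 units around a circle — 2·(5)! = 240.
Subtracting, 720 − 240 = 480.

480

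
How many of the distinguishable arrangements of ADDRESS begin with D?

360

With the first slot taken by D, it remains to arrange the other 6 letters (ADRESS).
Those 6 letters have S appearing twice, giving (6)!/(2!) = 360.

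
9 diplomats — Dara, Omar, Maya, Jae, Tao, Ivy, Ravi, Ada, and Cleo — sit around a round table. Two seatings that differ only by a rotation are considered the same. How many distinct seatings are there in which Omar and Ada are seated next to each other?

10080

Treat {Omar, Ada} as one unit (2 internal orders) and seat the resulting 8 units around the table: (7)! circular arrangements.
So 2 × (7)! = 2 × 5040 = 10080.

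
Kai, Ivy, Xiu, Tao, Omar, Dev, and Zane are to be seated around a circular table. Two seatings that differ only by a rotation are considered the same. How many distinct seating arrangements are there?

Seat Kai anywhere (absorbing the rotational symmetry), then permute the other 6: (6)! = 720.

720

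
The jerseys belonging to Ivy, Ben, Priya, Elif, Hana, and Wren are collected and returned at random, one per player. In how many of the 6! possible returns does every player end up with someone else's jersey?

265

This is the derangement count D_6: permutations of 6 items with no fixed point.
By inclusion–exclusion this is Σ_{j=0}^{6} (−1)^j C(6,j)·(6−j)!.
Computing: 720 − 720 + 360 − 120 + 30 − 6 + 1 = 265.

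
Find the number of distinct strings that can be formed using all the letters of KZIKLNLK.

KZIKLNLK has 8 letters with K appearing 3 times and L appearing twice.
So there are 8! / (3!·2!) = 3360 distinguishable arrangements.

3360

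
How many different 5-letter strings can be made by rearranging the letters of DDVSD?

DDVSD has 5 letters with D appearing 3 times.
The number of distinct arrangements is 5!/(3!) = 120/6 = 20.

20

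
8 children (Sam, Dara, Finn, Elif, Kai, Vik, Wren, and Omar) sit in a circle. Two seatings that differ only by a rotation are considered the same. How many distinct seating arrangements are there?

5040

Seat Sam anywhere (absorbing the rotational symmetry), then permute the other 7: (7)! = 5040.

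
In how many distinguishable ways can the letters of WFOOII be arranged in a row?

The 6 letters of WFOOII have repeats: I appearing twice and O appearing twice.
So there are 6! / (2!·2!) = 180 distinguishable arrangements.

180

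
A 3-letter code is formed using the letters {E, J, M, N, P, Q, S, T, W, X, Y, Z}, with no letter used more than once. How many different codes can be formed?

Choose and order 3 of the 12 symbols: the first letter has 12 options, the next 11, then 10.
12 × 11 × 10 = 1320.

1320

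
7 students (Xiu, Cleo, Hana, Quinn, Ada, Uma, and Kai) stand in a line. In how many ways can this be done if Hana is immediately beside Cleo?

Place the 5 others and the Hana-Cleo pair as 6 objects in a line; the pair has 2 internal arrangements.
That gives 2 × 6! = 2 × 720 = 1440.

1440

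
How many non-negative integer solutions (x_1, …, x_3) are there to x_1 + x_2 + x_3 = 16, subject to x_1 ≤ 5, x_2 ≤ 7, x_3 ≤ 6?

6

Without the upper bounds there are C(18,2) = 153 ways to split 16 among 3 variables.
Subtract solutions that violate a single cap (substitute x_i' = x_i − (cap_i+1)): x_1 ≥ 6 gives C(12,2) = 66; x_2 ≥ 8 gives C(10,2) = 45; x_3 ≥ 7 gives C(11,2) = 55. Together 166.
Add back pairs where two caps are both exceeded: 6 + 10 + 3 = 19.
By inclusion–exclusion the count is 153 − 166 + 19 = 6.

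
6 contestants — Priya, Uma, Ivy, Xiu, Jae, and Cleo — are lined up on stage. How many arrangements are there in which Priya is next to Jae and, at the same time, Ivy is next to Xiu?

96

Treat {Priya,Jae} as one block (2 orders) and {Ivy,Xiu} as another (2 orders).
That leaves 4 units to arrange: 2 × 2 × 4! = 4 × 24 = 96.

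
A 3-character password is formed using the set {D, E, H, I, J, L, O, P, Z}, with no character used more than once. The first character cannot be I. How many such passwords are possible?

The first character has 9−1 = 8 choices (anything except I).
The remaining 2 characters are filled from the other 8 symbols without repetition: 8 × 7 = 56.
Total: 8 × 56 = 448.

448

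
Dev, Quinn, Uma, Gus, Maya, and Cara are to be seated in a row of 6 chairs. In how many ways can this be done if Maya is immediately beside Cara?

Treat {Maya, Cara} as a single unit. There are 5 units to order, and the pair itself can be ordered 2 ways.
So the count is 2·(5)! = 240.

240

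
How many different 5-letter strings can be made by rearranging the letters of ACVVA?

30

The 5 letters of ACVVA have repeats: A appearing twice and V appearing twice.
So there are 5! / (2!·2!) = 30 distinguishable arrangements.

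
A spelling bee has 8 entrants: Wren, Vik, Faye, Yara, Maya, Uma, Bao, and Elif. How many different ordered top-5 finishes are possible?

There are 8 choices for 1st place, 7 for 2nd, and so on down to 4 for position 5.
That gives 8 × 7 × 6 × 5 × 4 = 6720.

6720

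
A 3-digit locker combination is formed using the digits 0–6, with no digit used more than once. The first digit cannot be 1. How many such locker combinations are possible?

180

The first digit has 7−1 = 6 choices (anything except 1).
The remaining 2 digits are filled from the other 6 symbols without repetition: 6 × 5 = 30.
Total: 6 × 30 = 180.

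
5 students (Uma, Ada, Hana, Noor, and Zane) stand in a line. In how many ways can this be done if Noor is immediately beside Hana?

Glue Noor and Hana into one block (2 internal orders), leaving 4 units to arrange in a row.
That gives 2 × 4! = 2 × 24 = 48.

48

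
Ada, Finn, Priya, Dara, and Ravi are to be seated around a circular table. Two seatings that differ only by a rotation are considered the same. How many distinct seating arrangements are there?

Fix one person's seat to break rotational symmetry; the remaining 4 people can be arranged in (4)! = 24 ways.

24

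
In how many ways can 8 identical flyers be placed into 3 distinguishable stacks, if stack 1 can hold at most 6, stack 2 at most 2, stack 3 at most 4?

12

Without the upper bounds there are C(10,2) = 45 ways to split 8 among 3 stacks.
Subtract solutions that violate a single cap (substitute x_i' = x_i − (cap_i+1)): x_1 ≥ 7 gives C(3,2) = 3; x_2 ≥ 3 gives C(7,2) = 21; x_3 ≥ 5 gives C(5,2) = 10. Together 34.
Add back pairs where two caps are both exceeded: 0 + 0 + 1 = 1.
By inclusion–exclusion the count is 45 − 34 + 1 = 12.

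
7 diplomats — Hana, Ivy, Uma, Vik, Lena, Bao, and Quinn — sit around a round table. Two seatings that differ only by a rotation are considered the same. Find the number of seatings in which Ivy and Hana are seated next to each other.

Glue Ivy and Hana into a block (2 internal orders). Seating 6 units around a circle gives (5)! arrangements.
So 2 × (5)! = 2 × 120 = 240.

240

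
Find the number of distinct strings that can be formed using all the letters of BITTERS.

BITTERS has 7 letters with T appearing twice.
Dividing 7! = 5040 by 2! = 2 for the repeated letters gives 2520.

2520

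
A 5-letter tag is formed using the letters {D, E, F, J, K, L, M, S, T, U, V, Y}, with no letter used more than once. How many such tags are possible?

This is a permutation of 5 out of 12: P(12,5) = 12!/7!.
12 × 11 × 10 × 9 × 8 = 95040.

95040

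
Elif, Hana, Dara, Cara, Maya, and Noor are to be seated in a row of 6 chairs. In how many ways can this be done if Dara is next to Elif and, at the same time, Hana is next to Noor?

Treat {Dara,Elif} as one block (2 orders) and {Hana,Noor} as another (2 orders).
That leaves 4 units to arrange: 2 × 2 × 4! = 4 × 24 = 96.

96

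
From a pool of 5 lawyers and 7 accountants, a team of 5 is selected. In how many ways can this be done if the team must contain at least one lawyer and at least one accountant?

770

Total 5-person selections from all 12: C(12,5) = 792.
Subtract selections that omit an entire group: no lawyers → C(7,5) = 21; no accountants → C(5,5) = 1.
Both groups omitted at once is impossible, so 792 − 22 = 770.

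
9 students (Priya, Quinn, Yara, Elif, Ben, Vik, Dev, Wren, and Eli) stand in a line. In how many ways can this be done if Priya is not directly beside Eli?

282240

There are 9! = 362880 arrangements in all. If Priya and Eli are adjacent, merging them into one block gives 2·(8)! = 80640 arrangements.
Complementary counting: 362880 − 80640 = 282240.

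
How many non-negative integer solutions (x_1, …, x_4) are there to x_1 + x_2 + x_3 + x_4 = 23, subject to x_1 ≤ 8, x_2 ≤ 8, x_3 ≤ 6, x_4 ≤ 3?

By stars and bars, unrestricted non-negative solutions to x_1+…+x_4 = 23 number C(23+3,3) = 2600.
Subtract solutions that violate a single cap (substitute x_i' = x_i − (cap_i+1)): x_1 ≥ 9 gives C(17,3) = 680; x_2 ≥ 9 gives C(17,3) = 680; x_3 ≥ 7 gives C(19,3) = 969; x_4 ≥ 4 gives C(22,3) = 1540. Together 3869.
Add back pairs where two caps are both exceeded: 56 + 120 + 286 + 120 + 286 + 455 = 1323.
Subtract triples: 0 + 4 + 20 + 20 = 44.
By inclusion–exclusion the count is 2600 − 3869 + 1323 − 44 = 10.

10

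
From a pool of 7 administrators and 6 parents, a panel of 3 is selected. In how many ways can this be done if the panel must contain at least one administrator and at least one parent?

231

With no constraint there are C(13,3) = 286 possible selections.
Subtract selections that omit an entire group: no administrators → C(6,3) = 20; no parents → C(7,3) = 35.
Both groups omitted at once is impossible, so 286 − 55 = 231.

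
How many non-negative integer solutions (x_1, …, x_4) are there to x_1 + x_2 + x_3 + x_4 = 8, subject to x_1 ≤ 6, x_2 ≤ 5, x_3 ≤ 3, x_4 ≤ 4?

96

Without the upper bounds there are C(11,3) = 165 ways to split 8 among 4 variables.
Subtract solutions that violate a single cap (substitute x_i' = x_i − (cap_i+1)): x_1 ≥ 7 gives C(4,3) = 4; x_2 ≥ 6 gives C(5,3) = 10; x_3 ≥ 4 gives C(7,3) = 35; x_4 ≥ 5 gives C(6,3) = 20. Together 69.
No two caps can be exceeded simultaneously, so the pair terms are all 0.
By inclusion–exclusion the count is 165 − 69 + 0 = 96.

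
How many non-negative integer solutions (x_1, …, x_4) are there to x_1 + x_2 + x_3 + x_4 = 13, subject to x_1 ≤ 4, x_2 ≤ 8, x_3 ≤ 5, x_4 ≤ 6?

By stars and bars, unrestricted non-negative solutions to x_1+…+x_4 = 13 number C(13+3,3) = 560.
Subtract solutions that violate a single cap (substitute x_i' = x_i − (cap_i+1)): x_1 ≥ 5 gives C(11,3) = 165; x_2 ≥ 9 gives C(7,3) = 35; x_3 ≥ 6 gives C(10,3) = 120; x_4 ≥ 7 gives C(9,3) = 84. Together 404.
Add back pairs where two caps are both exceeded: 0 + 10 + 4 + 0 + 0 + 1 = 15.
By inclusion–exclusion the count is 560 − 404 + 15 = 171.

171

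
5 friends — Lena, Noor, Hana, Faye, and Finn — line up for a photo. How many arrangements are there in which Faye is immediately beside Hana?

48

Treat {Faye, Hana} as a single unit. There are 4 units to order, and the pair itself can be ordered 2 ways.
So the count is 2·(4)! = 48.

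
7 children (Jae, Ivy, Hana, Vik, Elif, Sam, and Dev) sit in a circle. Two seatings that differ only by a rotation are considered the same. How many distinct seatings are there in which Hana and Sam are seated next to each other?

Glue Hana and Sam into a block (2 internal orders). Seating 6 units around a circle gives (5)! arrangements.
So 2 × (5)! = 2 × 120 = 240.

240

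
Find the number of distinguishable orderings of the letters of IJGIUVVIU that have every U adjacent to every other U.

Treat the 2 copies of U as a single block. The multiset to arrange is then {UU, G, I, I, I, J, V, V}, 8 items in all.
That gives (8)!/(3!·2!) = 3360 arrangements.

3360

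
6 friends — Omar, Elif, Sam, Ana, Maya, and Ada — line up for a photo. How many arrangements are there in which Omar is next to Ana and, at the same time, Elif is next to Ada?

96

Treat {Omar,Ana} as one block (2 orders) and {Elif,Ada} as another (2 orders).
That leaves 4 units to arrange: 2 × 2 × 4! = 4 × 24 = 96.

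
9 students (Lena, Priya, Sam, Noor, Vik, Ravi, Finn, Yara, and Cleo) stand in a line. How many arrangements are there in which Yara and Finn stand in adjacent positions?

80640

Glue Yara and Finn into one block (2 internal orders), leaving 8 units to arrange in a row.
So the count is 2·(8)! = 80640.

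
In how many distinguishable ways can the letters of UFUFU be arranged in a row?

10

UFUFU has 5 letters with F appearing twice and U appearing 3 times.
Dividing 5! = 120 by 3!·2! = 12 for the repeated letters gives 10.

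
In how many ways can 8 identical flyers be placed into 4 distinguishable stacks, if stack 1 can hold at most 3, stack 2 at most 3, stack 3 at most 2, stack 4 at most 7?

47

By stars and bars, unrestricted non-negative solutions to x_1+…+x_4 = 8 number C(8+3,3) = 165.
Subtract solutions that violate a single cap (substitute x_i' = x_i − (cap_i+1)): x_1 ≥ 4 gives C(7,3) = 35; x_2 ≥ 4 gives C(7,3) = 35; x_3 ≥ 3 gives C(8,3) = 56; x_4 ≥ 8 gives C(3,3) = 1. Together 127.
Add back pairs where two caps are both exceeded: 1 + 4 + 0 + 4 + 0 + 0 = 9.
By inclusion–exclusion the count is 165 − 127 + 9 = 47.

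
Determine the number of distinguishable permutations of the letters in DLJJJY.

The 6 letters of DLJJJY have repeats: J appearing 3 times.
The number of distinct arrangements is 6!/(3!) = 720/6 = 120.

120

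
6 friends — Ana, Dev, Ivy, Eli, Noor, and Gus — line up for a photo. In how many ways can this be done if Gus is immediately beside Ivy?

Place the 4 others and the Gus-Ivy pair as 5 objects in a line; the pair has 2 internal arrangements.
So the count is 2·(5)! = 240.

240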